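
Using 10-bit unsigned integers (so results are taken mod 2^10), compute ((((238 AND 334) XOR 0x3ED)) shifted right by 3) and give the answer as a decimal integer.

116

238 = 0011101110
334 = 0101001110
→ AND → 0001001110 = 78
0x3ED = 1111101101
→ XOR → 1110100011 = 931
→ shifted right by 3 → 0001110100 = 116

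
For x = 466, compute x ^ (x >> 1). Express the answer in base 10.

315

x = 111010010 = 466
x>>1 = 011101001
XOR  = 100111011 = 315
(x ^ (x >> 1) gives the standard binary-reflected Gray code of x.)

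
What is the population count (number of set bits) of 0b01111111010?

8

n = 1111111010
Count the 1s: 1 + 1 + 1 + 1 + 1 + 1 + 1 + 1 = 8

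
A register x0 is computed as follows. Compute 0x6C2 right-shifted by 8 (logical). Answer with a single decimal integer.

0x6C2 = 11011000010
shift right by 8 → 00000000110 = 6
(equivalently, floor(1730 / 256))

6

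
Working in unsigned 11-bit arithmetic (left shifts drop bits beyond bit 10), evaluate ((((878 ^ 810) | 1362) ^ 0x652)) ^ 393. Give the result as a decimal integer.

653

878 = 01101101110
810 = 01100101010
→ ^ → 00001000100 = 68
1362 = 10101010010
→ | → 10101010110 = 1366
0x652 = 11001010010
→ ^ → 01100000100 = 772
393 = 00110001001
→ ^ → 01010001101 = 653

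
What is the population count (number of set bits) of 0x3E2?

6

0x3E2 = 1111100010
Count the 1s: 1 + 1 + 1 + 1 + 1 + 1 = 6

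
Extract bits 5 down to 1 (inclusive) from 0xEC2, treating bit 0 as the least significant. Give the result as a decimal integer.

v = 111011000010
Shift right by 1: 11101100001
Mask low 5 bits: 00001 = 1

1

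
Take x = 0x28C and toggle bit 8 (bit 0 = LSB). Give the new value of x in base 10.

908

x = 01010001100
bit 8 is currently 0; toggle it via x ^ (1 << 8) = x ^ 256
→ 01110001100 = 908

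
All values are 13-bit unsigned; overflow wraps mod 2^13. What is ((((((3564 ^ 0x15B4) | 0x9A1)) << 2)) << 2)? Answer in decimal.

8080

3564 = 0110111101100
0x15B4 = 1010110110100
→ ^ → 1100001011000 = 6232
0x9A1 = 0100110100001
→ | → 1100111111001 = 6649
→ << 2 (mod 2^13) → 0011111100100 = 2020
→ << 2 (mod 2^13) → 1111110010000 = 8080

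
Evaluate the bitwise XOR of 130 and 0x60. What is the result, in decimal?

130 = 10000010
0x60 = 01100000
XOR → 11100010 = 226

226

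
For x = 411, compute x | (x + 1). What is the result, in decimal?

x = 110011011 = 411
x + 1 = 110011100
OR    = 110011111 = 415
(x | (x + 1) sets the lowest cleared bit.)

415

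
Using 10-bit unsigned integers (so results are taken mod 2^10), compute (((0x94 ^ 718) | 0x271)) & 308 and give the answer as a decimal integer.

0x94 = 0010010100
718 = 1011001110
→ ^ → 1001011010 = 602
0x271 = 1001110001
→ | → 1001111011 = 635
308 = 0100110100
→ & → 0000110000 = 48

48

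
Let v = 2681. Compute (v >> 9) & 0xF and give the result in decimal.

5

v = 0101001111001
Shift right by 9: 0101
Mask low 4 bits: 0101 = 5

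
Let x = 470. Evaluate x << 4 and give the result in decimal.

470 = 0000111010110
shift left by 4 → 1110101100000 = 7520
(equivalently, 470 × 2^4 = 470 × 16)

7520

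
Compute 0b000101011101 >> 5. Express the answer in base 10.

10

x = 101011101
shift right by 5 → 000001010 = 10
(equivalently, floor(349 / 32))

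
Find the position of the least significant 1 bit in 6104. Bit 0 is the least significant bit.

6104 = 1011111011000
Trailing zeros: 3, so the lowest set bit is bit 3 (value 8).

3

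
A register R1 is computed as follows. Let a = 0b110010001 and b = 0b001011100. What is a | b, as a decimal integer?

a = 110010001
b = 001011100
 OR → 111011101 = 477

477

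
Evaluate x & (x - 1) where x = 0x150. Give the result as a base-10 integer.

320

x = 101010000 = 336
x - 1 = 101001111
AND   = 101000000 = 320
(x & (x - 1) clears the lowest set bit of x.)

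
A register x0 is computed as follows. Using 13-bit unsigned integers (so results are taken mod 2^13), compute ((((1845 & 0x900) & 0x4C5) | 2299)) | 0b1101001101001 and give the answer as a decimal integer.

1845 = 0011100110101
0x900 = 0100100000000
→ & → 0000100000000 = 256
0x4C5 = 0010011000101
→ & → 0000000000000 = 0
2299 = 0100011111011
→ | → 0100011111011 = 2299
0b1101001101001 = 1101001101001
→ | → 1101011111011 = 6907

6907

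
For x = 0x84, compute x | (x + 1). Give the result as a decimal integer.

x = 10000100 = 132
x + 1 = 10000101
OR    = 10000101 = 133
(x | (x + 1) sets the lowest cleared bit.)

133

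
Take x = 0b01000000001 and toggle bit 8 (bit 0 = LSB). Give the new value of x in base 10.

769

x = 01000000001
bit 8 is currently 0; toggle it via x ^ (1 << 8) = x ^ 256
→ 01100000001 = 769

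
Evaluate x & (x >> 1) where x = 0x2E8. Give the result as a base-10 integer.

96

x = 1011101000 = 744
x>>1 = 0101110100
AND  = 0001100000 = 96
(x & (x >> 1) has a 1 wherever x has two consecutive 1 bits.)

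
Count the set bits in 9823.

9

9823 = 10011001011111
Count the 1s: 1 + 1 + 1 + 1 + 1 + 1 + 1 + 1 + 1 = 9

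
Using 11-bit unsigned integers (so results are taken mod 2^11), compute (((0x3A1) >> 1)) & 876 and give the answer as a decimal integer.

320

0x3A1 = 01110100001
→ >> 1 → 00111010000 = 464
876 = 01101101100
→ & → 00101000000 = 320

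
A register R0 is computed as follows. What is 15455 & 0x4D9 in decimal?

15455 = 11110001011111
0x4D9 = 00010011011001
AND → 00010001011001 = 1113

1113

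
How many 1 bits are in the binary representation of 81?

81 = 1010001
Count the 1s: 1 + 1 + 1 = 3

3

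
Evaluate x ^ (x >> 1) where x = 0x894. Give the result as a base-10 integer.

x = 100010010100 = 2196
x>>1 = 010001001010
XOR  = 110011011110 = 3294
(x ^ (x >> 1) gives the standard binary-reflected Gray code of x.)

3294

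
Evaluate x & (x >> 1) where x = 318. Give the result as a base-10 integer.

x = 100111110 = 318
x>>1 = 010011111
AND  = 000011110 = 30
(x & (x >> 1) has a 1 wherever x has two consecutive 1 bits.)

30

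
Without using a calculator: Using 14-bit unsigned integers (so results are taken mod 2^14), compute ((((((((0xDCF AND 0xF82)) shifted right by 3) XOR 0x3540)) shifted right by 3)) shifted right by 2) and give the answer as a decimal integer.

0xDCF = 00110111001111
0xF82 = 00111110000010
→ AND → 00110110000010 = 3458
→ shifted right by 3 → 00000110110000 = 432
0x3540 = 11010101000000
→ XOR → 11010011110000 = 13552
→ shifted right by 3 → 00011010011110 = 1694
→ shifted right by 2 → 00000110100111 = 423

423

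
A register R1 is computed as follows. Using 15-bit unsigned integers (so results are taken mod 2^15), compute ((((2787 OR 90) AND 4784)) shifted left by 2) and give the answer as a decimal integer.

2787 = 000101011100011
90 = 000000001011010
→ OR → 000101011111011 = 2811
4784 = 001001010110000
→ AND → 000001010110000 = 688
→ shifted left by 2 (mod 2^15) → 000101011000000 = 2752

2752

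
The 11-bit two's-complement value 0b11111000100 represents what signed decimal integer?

pattern = 11111000100 (MSB is 1 ⇒ negative)
Invert: 00000111011, add 1 → 00000111100 = 60, so the value is -60.
(Equivalently: 1988 - 2^11 = 1988 - 2048 = -60.)

-60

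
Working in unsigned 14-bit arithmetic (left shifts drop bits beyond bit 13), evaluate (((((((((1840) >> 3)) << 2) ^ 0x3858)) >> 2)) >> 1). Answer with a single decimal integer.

1912

1840 = 00011100110000
→ >> 3 → 00000011100110 = 230
→ << 2 (mod 2^14) → 00001110011000 = 920
0x3858 = 11100001011000
→ ^ → 11101111000000 = 15296
→ >> 2 → 00111011110000 = 3824
→ >> 1 → 00011101111000 = 1912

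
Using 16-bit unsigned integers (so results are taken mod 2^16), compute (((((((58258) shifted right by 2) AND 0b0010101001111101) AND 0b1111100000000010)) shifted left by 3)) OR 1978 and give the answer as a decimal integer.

58258 = 1110001110010010
→ shifted right by 2 → 0011100011100100 = 14564
0b0010101001111101 = 0010101001111101
→ AND → 0010100001100100 = 10340
0b1111100000000010 = 1111100000000010
→ AND → 0010100000000000 = 10240
→ shifted left by 3 (mod 2^16) → 0100000000000000 = 16384
1978 = 0000011110111010
→ OR → 0100011110111010 = 18362

18362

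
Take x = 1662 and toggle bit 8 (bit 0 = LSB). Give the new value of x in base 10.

x = 11001111110
bit 8 is currently 0; toggle it via x ^ (1 << 8) = x ^ 256
→ 11101111110 = 1918

1918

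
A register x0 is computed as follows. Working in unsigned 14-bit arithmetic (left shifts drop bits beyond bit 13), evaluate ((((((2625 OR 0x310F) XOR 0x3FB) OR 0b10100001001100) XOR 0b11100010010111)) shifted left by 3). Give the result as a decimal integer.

856

2625 = 00101001000001
0x310F = 11000100001111
→ OR → 11101101001111 = 15183
0x3FB = 00001111111011
→ XOR → 11100010110100 = 14516
0b10100001001100 = 10100001001100
→ OR → 11100011111100 = 14588
0b11100010010111 = 11100010010111
→ XOR → 00000001101011 = 107
→ shifted left by 3 (mod 2^14) → 00001101011000 = 856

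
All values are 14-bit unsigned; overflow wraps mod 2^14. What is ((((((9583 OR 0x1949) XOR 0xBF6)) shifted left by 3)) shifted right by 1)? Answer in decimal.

6756

9583 = 10010101101111
0x1949 = 01100101001001
→ OR → 11110101101111 = 15727
0xBF6 = 00101111110110
→ XOR → 11011010011001 = 13977
→ shifted left by 3 (mod 2^14) → 11010011001000 = 13512
→ shifted right by 1 → 01101001100100 = 6756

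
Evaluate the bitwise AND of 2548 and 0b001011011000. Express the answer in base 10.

208

2548 = 100111110100
b = 001011011000
AND → 000011010000 = 208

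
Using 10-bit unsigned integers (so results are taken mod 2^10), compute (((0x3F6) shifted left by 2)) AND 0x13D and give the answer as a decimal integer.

0x3F6 = 1111110110
→ shifted left by 2 (mod 2^10) → 1111011000 = 984
0x13D = 0100111101
→ AND → 0100011000 = 280

280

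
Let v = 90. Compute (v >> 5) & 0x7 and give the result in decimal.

2

v = 001011010
Shift right by 5: 0010
Mask low 3 bits: 010 = 2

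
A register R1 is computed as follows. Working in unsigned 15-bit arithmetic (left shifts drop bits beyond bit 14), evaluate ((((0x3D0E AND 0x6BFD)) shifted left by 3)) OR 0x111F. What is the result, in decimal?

22911

0x3D0E = 011110100001110
0x6BFD = 110101111111101
→ AND → 010100100001100 = 10508
→ shifted left by 3 (mod 2^15) → 100100001100000 = 18528
0x111F = 001000100011111
→ OR → 101100101111111 = 22911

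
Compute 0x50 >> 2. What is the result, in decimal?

0x50 = 1010000
shift right by 2 → 0010100 = 20
(equivalently, floor(80 / 4))

20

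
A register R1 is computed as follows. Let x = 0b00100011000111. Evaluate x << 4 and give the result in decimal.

35952

x = 0000100011000111
shift left by 4 → 1000110001110000 = 35952
(equivalently, 2247 × 2^4 = 2247 × 16)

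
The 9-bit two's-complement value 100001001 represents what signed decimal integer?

pattern = 100001001 (MSB is 1 ⇒ negative)
Invert: 011110110, add 1 → 011110111 = 247, so the value is -247.
(Equivalently: 265 - 2^9 = 265 - 512 = -247.)

-247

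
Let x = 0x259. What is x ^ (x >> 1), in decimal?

885

x = 1001011001 = 601
x>>1 = 0100101100
XOR  = 1101110101 = 885
(x ^ (x >> 1) gives the standard binary-reflected Gray code of x.)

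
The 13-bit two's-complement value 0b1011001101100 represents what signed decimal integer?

-2452

pattern = 1011001101100 (MSB is 1 ⇒ negative)
Invert: 0100110010011, add 1 → 0100110010100 = 2452, so the value is -2452.
(Equivalently: 5740 - 2^13 = 5740 - 8192 = -2452.)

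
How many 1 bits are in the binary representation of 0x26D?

6

0x26D = 1001101101
Count the 1s: 1 + 1 + 1 + 1 + 1 + 1 = 6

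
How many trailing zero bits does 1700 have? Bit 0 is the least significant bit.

1700 = 11010100100
Trailing zeros: 2, so the lowest set bit is bit 2 (value 4).

2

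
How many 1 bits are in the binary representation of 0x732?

6

0x732 = 11100110010
Count the 1s: 1 + 1 + 1 + 1 + 1 + 1 = 6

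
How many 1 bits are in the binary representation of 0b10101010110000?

n = 10101010110000
Count the 1s: 1 + 1 + 1 + 1 + 1 + 1 = 6

6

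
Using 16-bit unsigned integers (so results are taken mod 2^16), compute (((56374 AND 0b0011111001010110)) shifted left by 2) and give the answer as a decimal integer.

56374 = 1101110000110110
0b0011111001010110 = 0011111001010110
→ AND → 0001110000010110 = 7190
→ shifted left by 2 (mod 2^16) → 0111000001011000 = 28760

28760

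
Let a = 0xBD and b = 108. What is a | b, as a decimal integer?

253

0xBD = 10111101
108 = 01101100
 OR → 11111101 = 253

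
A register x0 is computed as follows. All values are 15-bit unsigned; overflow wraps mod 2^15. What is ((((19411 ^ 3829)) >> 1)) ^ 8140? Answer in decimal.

19411 = 100101111010011
3829 = 000111011110101
→ ^ → 100010100100110 = 17702
→ >> 1 → 010001010010011 = 8851
8140 = 001111111001100
→ ^ → 011110101011111 = 15711

15711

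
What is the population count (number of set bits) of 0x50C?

4

0x50C = 10100001100
Count the 1s: 1 + 1 + 1 + 1 = 4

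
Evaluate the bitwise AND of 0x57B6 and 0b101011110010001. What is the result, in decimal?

22416

0x57B6 = 101011110110110
b = 101011110010001
AND → 101011110010000 = 22416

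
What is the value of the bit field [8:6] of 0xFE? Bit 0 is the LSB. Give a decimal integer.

v = 00011111110
Shift right by 6: 00011
Mask low 3 bits: 011 = 3

3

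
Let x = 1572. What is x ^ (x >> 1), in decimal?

x = 11000100100 = 1572
x>>1 = 01100010010
XOR  = 10100110110 = 1334
(x ^ (x >> 1) gives the standard binary-reflected Gray code of x.)

1334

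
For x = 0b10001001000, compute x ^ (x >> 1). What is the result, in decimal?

1644

x = 10001001000 = 1096
x>>1 = 01000100100
XOR  = 11001101100 = 1644
(x ^ (x >> 1) gives the standard binary-reflected Gray code of x.)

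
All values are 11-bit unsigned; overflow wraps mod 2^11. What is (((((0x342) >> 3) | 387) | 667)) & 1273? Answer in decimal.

0x342 = 01101000010
→ >> 3 → 00001101000 = 104
387 = 00110000011
→ | → 00111101011 = 491
667 = 01010011011
→ | → 01111111011 = 1019
1273 = 10011111001
→ & → 00011111001 = 249

249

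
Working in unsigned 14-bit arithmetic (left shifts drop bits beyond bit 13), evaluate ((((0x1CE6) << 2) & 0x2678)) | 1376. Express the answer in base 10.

10104

0x1CE6 = 01110011100110
→ << 2 (mod 2^14) → 11001110011000 = 13208
0x2678 = 10011001111000
→ & → 10001000011000 = 8728
1376 = 00010101100000
→ | → 10011101111000 = 10104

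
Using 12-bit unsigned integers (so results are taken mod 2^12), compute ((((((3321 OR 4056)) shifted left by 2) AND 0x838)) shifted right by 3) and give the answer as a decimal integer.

260

3321 = 110011111001
4056 = 111111011000
→ OR → 111111111001 = 4089
→ shifted left by 2 (mod 2^12) → 111111100100 = 4068
0x838 = 100000111000
→ AND → 100000100000 = 2080
→ shifted right by 3 → 000100000100 = 260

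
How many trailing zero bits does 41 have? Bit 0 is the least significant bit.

0

41 = 101001
Trailing zeros: 0, so the lowest set bit is bit 0 (value 1).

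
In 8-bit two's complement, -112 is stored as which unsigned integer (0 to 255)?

144

112 in 8 bits: 01110000
Invert: 10001111
Add 1:  10010000 = 144
(Check: 2^8 - 112 = 256 - 112 = 144.)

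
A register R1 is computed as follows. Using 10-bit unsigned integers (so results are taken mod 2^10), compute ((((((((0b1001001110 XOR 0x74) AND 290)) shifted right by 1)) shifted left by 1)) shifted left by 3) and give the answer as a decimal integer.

272

0b1001001110 = 1001001110
0x74 = 0001110100
→ XOR → 1000111010 = 570
290 = 0100100010
→ AND → 0000100010 = 34
→ shifted right by 1 → 0000010001 = 17
→ shifted left by 1 (mod 2^10) → 0000100010 = 34
→ shifted left by 3 (mod 2^10) → 0100010000 = 272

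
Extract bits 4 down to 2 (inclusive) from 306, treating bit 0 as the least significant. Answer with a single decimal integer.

v = 00100110010
Shift right by 2: 001001100
Mask low 3 bits: 100 = 4

4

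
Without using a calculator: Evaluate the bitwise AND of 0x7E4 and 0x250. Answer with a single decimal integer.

576

0x7E4 = 11111100100
0x250 = 01001010000
AND → 01001000000 = 576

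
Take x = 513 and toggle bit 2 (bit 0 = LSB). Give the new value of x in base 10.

x = 001000000001
bit 2 is currently 0; toggle it via x ^ (1 << 2) = x ^ 4
→ 001000000101 = 517

517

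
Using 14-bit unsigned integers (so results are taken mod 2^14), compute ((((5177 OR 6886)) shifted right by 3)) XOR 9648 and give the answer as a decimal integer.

5177 = 01010000111001
6886 = 01101011100110
→ OR → 01111011111111 = 7935
→ shifted right by 3 → 00001111011111 = 991
9648 = 10010110110000
→ XOR → 10011001101111 = 9839

9839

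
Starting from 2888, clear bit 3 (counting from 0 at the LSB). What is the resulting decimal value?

x = 101101001000
bit 3 is currently 1; clear it via x & ~(1 << 3) = x & ~8
→ 101101000000 = 2880

2880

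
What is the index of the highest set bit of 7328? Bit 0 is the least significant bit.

12

7328 = 1110010100000
The topmost 1 is at position 12 (since 2^12 = 4096 ≤ 7328 < 8192).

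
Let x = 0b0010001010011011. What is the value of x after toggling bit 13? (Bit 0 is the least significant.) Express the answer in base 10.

667

x = 0010001010011011
bit 13 is currently 1; toggle it via x ^ (1 << 13) = x ^ 8192
→ 0000001010011011 = 667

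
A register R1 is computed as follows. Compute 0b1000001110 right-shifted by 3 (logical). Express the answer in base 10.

x = 1000001110
shift right by 3 → 0001000001 = 65
(equivalently, floor(526 / 8))

65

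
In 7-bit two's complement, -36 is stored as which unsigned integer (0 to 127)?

92

36 in 7 bits: 0100100
Invert: 1011011
Add 1:  1011100 = 92
(Check: 2^7 - 36 = 128 - 36 = 92.)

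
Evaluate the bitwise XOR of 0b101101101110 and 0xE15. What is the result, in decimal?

1403

a = 101101101110
0xE15 = 111000010101
XOR → 010101111011 = 1403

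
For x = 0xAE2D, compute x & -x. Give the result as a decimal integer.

1

x = 1010111000101101 = 44589
-x (two's complement) = …0101000111010011
AND   = 0000000000000001 = 1
(x & -x isolates the lowest set bit of x.)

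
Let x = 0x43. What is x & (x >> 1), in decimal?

1

x = 1000011 = 67
x>>1 = 0100001
AND  = 0000001 = 1
(x & (x >> 1) has a 1 wherever x has two consecutive 1 bits.)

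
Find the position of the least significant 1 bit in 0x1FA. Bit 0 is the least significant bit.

0x1FA = 111111010
Trailing zeros: 1, so the lowest set bit is bit 1 (value 2).

1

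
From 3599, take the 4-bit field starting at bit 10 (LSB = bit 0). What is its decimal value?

v = 00111000001111
Shift right by 10: 0011
Mask low 4 bits: 0011 = 3

3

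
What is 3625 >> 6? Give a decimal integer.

56

3625 = 111000101001
shift right by 6 → 000000111000 = 56
(equivalently, floor(3625 / 64))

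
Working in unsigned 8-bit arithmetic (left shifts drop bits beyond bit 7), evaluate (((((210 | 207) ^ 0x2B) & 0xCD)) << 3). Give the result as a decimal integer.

210 = 11010010
207 = 11001111
→ | → 11011111 = 223
0x2B = 00101011
→ ^ → 11110100 = 244
0xCD = 11001101
→ & → 11000100 = 196
→ << 3 (mod 2^8) → 00100000 = 32

32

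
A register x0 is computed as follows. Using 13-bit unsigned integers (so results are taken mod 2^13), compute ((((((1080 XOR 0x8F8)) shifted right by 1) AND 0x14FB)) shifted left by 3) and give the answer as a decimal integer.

1080 = 0010000111000
0x8F8 = 0100011111000
→ XOR → 0110011000000 = 3264
→ shifted right by 1 → 0011001100000 = 1632
0x14FB = 1010011111011
→ AND → 0010001100000 = 1120
→ shifted left by 3 (mod 2^13) → 0001100000000 = 768

768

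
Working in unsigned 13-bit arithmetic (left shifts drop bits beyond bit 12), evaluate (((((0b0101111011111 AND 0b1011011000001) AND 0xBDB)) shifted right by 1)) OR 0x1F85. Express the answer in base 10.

0b0101111011111 = 0101111011111
0b1011011000001 = 1011011000001
→ AND → 0001011000001 = 705
0xBDB = 0101111011011
→ AND → 0001011000001 = 705
→ shifted right by 1 → 0000101100000 = 352
0x1F85 = 1111110000101
→ OR → 1111111100101 = 8165

8165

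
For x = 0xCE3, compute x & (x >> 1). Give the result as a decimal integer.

1121

x = 110011100011 = 3299
x>>1 = 011001110001
AND  = 010001100001 = 1121
(x & (x >> 1) has a 1 wherever x has two consecutive 1 bits.)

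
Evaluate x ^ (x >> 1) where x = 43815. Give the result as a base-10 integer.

x = 1010101100100111 = 43815
x>>1 = 0101010110010011
XOR  = 1111111010110100 = 65204
(x ^ (x >> 1) gives the standard binary-reflected Gray code of x.)

65204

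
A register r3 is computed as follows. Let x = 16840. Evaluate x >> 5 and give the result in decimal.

16840 = 100000111001000
shift right by 5 → 000001000001110 = 526
(equivalently, floor(16840 / 32))

526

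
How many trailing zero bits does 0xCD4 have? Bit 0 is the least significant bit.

2

0xCD4 = 110011010100
Trailing zeros: 2, so the lowest set bit is bit 2 (value 4).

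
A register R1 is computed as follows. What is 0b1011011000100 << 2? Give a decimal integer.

x = 001011011000100
shift left by 2 → 101101100010000 = 23312
(equivalently, 5828 × 2^2 = 5828 × 4)

23312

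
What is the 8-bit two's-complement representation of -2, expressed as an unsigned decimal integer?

2 in 8 bits: 00000010
Invert: 11111101
Add 1:  11111110 = 254
(Check: 2^8 - 2 = 256 - 2 = 254.)

254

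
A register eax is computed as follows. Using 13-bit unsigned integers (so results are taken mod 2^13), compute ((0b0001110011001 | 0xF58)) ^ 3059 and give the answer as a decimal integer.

0b0001110011001 = 0001110011001
0xF58 = 0111101011000
→ | → 0111111011001 = 4057
3059 = 0101111110011
→ ^ → 0010000101010 = 1066

1066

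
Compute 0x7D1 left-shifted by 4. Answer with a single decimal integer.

32016

0x7D1 = 000011111010001
shift left by 4 → 111110100010000 = 32016
(equivalently, 2001 × 2^4 = 2001 × 16)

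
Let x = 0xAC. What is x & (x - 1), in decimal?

x = 10101100 = 172
x - 1 = 10101011
AND   = 10101000 = 168
(x & (x - 1) clears the lowest set bit of x.)

168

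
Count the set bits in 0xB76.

0xB76 = 101101110110
Count the 1s: 1 + 1 + 1 + 1 + 1 + 1 + 1 + 1 = 8

8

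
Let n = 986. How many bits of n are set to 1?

7

986 = 1111011010
Count the 1s: 1 + 1 + 1 + 1 + 1 + 1 + 1 = 7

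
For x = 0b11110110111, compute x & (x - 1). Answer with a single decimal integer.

1974

x = 11110110111 = 1975
x - 1 = 11110110110
AND   = 11110110110 = 1974
(x & (x - 1) clears the lowest set bit of x.)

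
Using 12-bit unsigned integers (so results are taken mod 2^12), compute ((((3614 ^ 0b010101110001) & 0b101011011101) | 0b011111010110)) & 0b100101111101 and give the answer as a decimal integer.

3614 = 111000011110
0b010101110001 = 010101110001
→ ^ → 101101101111 = 2927
0b101011011101 = 101011011101
→ & → 101001001101 = 2637
0b011111010110 = 011111010110
→ | → 111111011111 = 4063
0b100101111101 = 100101111101
→ & → 100101011101 = 2397

2397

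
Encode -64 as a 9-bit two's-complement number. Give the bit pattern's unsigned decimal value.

448

64 in 9 bits: 001000000
Invert: 110111111
Add 1:  111000000 = 448
(Check: 2^9 - 64 = 512 - 64 = 448.)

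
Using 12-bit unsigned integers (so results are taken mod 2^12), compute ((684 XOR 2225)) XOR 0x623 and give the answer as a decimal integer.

684 = 001010101100
2225 = 100010110001
→ XOR → 101000011101 = 2589
0x623 = 011000100011
→ XOR → 110000111110 = 3134

3134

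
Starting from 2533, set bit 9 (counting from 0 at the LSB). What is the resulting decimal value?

3045

x = 00100111100101
bit 9 is currently 0; set it via x | (1 << 9) = x | 512
→ 00101111100101 = 3045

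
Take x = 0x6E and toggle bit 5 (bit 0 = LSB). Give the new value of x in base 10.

78

x = 001101110
bit 5 is currently 1; toggle it via x ^ (1 << 5) = x ^ 32
→ 001001110 = 78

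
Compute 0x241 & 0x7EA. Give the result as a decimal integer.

0x241 = 01001000001
0x7EA = 11111101010
AND → 01001000000 = 576

576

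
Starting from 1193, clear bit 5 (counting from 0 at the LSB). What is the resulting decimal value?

x = 000010010101001
bit 5 is currently 1; clear it via x & ~(1 << 5) = x & ~32
→ 000010010001001 = 1161

1161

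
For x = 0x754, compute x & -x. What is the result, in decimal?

x = 11101010100 = 1876
-x (two's complement) = …00010101100
AND   = 00000000100 = 4
(x & -x isolates the lowest set bit of x.)

4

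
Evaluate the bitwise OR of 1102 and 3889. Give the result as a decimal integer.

1102 = 010001001110
3889 = 111100110001
 OR → 111101111111 = 3967

3967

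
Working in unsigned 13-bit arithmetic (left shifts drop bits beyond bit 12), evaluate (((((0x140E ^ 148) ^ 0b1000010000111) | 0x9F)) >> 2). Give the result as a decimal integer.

295

0x140E = 1010000001110
148 = 0000010010100
→ ^ → 1010010011010 = 5274
0b1000010000111 = 1000010000111
→ ^ → 0010000011101 = 1053
0x9F = 0000010011111
→ | → 0010010011111 = 1183
→ >> 2 → 0000100100111 = 295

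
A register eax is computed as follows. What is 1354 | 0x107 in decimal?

1354 = 10101001010
0x107 = 00100000111
 OR → 10101001111 = 1359

1359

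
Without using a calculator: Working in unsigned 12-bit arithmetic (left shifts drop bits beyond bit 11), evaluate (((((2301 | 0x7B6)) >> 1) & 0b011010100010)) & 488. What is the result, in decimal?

160

2301 = 100011111101
0x7B6 = 011110110110
→ | → 111111111111 = 4095
→ >> 1 → 011111111111 = 2047
0b011010100010 = 011010100010
→ & → 011010100010 = 1698
488 = 000111101000
→ & → 000010100000 = 160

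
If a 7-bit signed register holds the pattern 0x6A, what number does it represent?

pattern = 1101010 (MSB is 1 ⇒ negative)
Invert: 0010101, add 1 → 0010110 = 22, so the value is -22.
(Equivalently: 106 - 2^7 = 106 - 128 = -22.)

-22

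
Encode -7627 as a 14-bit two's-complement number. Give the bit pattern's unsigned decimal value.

8757

7627 in 14 bits: 01110111001011
Invert: 10001000110100
Add 1:  10001000110101 = 8757
(Check: 2^14 - 7627 = 16384 - 7627 = 8757.)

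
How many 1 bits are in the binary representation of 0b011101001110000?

7

n = 11101001110000
Count the 1s: 1 + 1 + 1 + 1 + 1 + 1 + 1 = 7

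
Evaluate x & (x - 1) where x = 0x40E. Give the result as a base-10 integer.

1036

x = 10000001110 = 1038
x - 1 = 10000001101
AND   = 10000001100 = 1036
(x & (x - 1) clears the lowest set bit of x.)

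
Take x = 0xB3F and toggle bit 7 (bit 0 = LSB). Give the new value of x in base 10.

3007

x = 0101100111111
bit 7 is currently 0; toggle it via x ^ (1 << 7) = x ^ 128
→ 0101110111111 = 3007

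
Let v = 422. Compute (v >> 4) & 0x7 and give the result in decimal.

2

v = 00110100110
Shift right by 4: 0011010
Mask low 3 bits: 010 = 2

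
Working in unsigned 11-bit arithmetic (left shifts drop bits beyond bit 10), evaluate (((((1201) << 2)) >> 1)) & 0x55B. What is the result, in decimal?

322

1201 = 10010110001
→ << 2 (mod 2^11) → 01011000100 = 708
→ >> 1 → 00101100010 = 354
0x55B = 10101011011
→ & → 00101000010 = 322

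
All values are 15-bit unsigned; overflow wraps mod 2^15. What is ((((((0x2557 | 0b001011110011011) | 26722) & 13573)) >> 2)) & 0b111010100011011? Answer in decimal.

0x2557 = 010010101010111
0b001011110011011 = 001011110011011
→ | → 011011111011111 = 14303
26722 = 110100001100010
→ | → 111111111111111 = 32767
13573 = 011010100000101
→ & → 011010100000101 = 13573
→ >> 2 → 000110101000001 = 3393
0b111010100011011 = 111010100011011
→ & → 000010100000001 = 1281

1281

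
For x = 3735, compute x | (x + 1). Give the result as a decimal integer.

x = 111010010111 = 3735
x + 1 = 111010011000
OR    = 111010011111 = 3743
(x | (x + 1) sets the lowest cleared bit.)

3743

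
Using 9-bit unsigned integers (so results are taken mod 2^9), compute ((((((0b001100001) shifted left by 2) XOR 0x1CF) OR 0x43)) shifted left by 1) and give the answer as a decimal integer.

150

0b001100001 = 001100001
→ shifted left by 2 (mod 2^9) → 110000100 = 388
0x1CF = 111001111
→ XOR → 001001011 = 75
0x43 = 001000011
→ OR → 001001011 = 75
→ shifted left by 1 (mod 2^9) → 010010110 = 150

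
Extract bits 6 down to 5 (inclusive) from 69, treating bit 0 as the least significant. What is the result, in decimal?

2

v = 0001000101
Shift right by 5: 00010
Mask low 2 bits: 10 = 2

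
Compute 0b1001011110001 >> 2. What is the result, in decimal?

x = 1001011110001
shift right by 2 → 0010010111100 = 1212
(equivalently, floor(4849 / 4))

1212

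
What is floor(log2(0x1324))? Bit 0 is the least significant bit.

0x1324 = 1001100100100
The topmost 1 is at position 12 (since 2^12 = 4096 ≤ 4900 < 8192).

12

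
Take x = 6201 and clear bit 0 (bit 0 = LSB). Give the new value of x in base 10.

x = 001100000111001
bit 0 is currently 1; clear it via x & ~(1 << 0) = x & ~1
→ 001100000111000 = 6200

6200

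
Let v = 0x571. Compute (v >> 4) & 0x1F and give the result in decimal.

v = 10101110001
Shift right by 4: 1010111
Mask low 5 bits: 10111 = 23

23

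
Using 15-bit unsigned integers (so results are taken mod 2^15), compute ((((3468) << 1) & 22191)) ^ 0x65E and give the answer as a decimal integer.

3468 = 000110110001100
→ << 1 (mod 2^15) → 001101100011000 = 6936
22191 = 101011010101111
→ & → 001001000001000 = 4616
0x65E = 000011001011110
→ ^ → 001010001010110 = 5206

5206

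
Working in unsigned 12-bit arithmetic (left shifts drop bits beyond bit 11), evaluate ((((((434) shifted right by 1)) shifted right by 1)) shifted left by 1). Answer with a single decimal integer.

216

434 = 000110110010
→ shifted right by 1 → 000011011001 = 217
→ shifted right by 1 → 000001101100 = 108
→ shifted left by 1 (mod 2^12) → 000011011000 = 216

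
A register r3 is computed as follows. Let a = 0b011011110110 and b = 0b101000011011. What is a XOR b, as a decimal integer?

a = 011011110110
b = 101000011011
XOR → 110011101101 = 3309

3309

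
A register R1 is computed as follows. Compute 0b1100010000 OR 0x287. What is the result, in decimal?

919

a = 1100010000
0x287 = 1010000111
 OR → 1110010111 = 919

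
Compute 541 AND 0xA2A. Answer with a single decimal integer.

520

541 = 001000011101
0xA2A = 101000101010
AND → 001000001000 = 520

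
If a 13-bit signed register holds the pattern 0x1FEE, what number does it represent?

pattern = 1111111101110 (MSB is 1 ⇒ negative)
Invert: 0000000010001, add 1 → 0000000010010 = 18, so the value is -18.
(Equivalently: 8174 - 2^13 = 8174 - 8192 = -18.)

-18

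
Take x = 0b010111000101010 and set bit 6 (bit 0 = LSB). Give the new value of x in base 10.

x = 010111000101010
bit 6 is currently 0; set it via x | (1 << 6) = x | 64
→ 010111001101010 = 11882

11882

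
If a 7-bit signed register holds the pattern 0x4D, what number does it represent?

-51

pattern = 1001101 (MSB is 1 ⇒ negative)
Invert: 0110010, add 1 → 0110011 = 51, so the value is -51.
(Equivalently: 77 - 2^7 = 77 - 128 = -51.)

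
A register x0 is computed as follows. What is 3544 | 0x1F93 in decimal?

8155

3544 = 0110111011000
0x1F93 = 1111110010011
 OR → 1111111011011 = 8155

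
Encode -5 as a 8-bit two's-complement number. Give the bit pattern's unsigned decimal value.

251

5 in 8 bits: 00000101
Invert: 11111010
Add 1:  11111011 = 251
(Check: 2^8 - 5 = 256 - 5 = 251.)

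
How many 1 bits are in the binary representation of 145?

145 = 10010001
Count the 1s: 1 + 1 + 1 = 3

3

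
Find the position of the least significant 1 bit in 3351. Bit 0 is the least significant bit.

3351 = 110100010111
Trailing zeros: 0, so the lowest set bit is bit 0 (value 1).

0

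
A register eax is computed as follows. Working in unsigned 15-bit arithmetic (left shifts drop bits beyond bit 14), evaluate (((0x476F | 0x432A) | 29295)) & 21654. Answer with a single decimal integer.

0x476F = 100011101101111
0x432A = 100001100101010
→ | → 100011101101111 = 18287
29295 = 111001001101111
→ | → 111011101101111 = 30575
21654 = 101010010010110
→ & → 101010000000110 = 21510

21510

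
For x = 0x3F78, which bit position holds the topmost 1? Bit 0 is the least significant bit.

13

0x3F78 = 11111101111000
The topmost 1 is at position 13 (since 2^13 = 8192 ≤ 16248 < 16384).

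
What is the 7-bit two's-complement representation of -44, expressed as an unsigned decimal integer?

84

44 in 7 bits: 0101100
Invert: 1010011
Add 1:  1010100 = 84
(Check: 2^7 - 44 = 128 - 44 = 84.)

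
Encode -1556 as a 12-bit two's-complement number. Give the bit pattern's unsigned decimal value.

2540

1556 in 12 bits: 011000010100
Invert: 100111101011
Add 1:  100111101100 = 2540
(Check: 2^12 - 1556 = 4096 - 1556 = 2540.)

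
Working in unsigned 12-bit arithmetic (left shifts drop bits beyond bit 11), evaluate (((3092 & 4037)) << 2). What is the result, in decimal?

3092 = 110000010100
4037 = 111111000101
→ & → 110000000100 = 3076
→ << 2 (mod 2^12) → 000000010000 = 16

16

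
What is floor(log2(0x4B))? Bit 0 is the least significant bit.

0x4B = 1001011
The topmost 1 is at position 6 (since 2^6 = 64 ≤ 75 < 128).

6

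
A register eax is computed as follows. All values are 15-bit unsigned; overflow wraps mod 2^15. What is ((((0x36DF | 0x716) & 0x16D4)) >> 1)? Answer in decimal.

0x36DF = 011011011011111
0x716 = 000011100010110
→ | → 011011111011111 = 14303
0x16D4 = 001011011010100
→ & → 001011011010100 = 5844
→ >> 1 → 000101101101010 = 2922

2922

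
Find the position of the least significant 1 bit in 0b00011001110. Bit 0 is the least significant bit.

0b00011001110 = 11001110
Trailing zeros: 1, so the lowest set bit is bit 1 (value 2).

1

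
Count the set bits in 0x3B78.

0x3B78 = 11101101111000
Count the 1s: 1 + 1 + 1 + 1 + 1 + 1 + 1 + 1 + 1 = 9

9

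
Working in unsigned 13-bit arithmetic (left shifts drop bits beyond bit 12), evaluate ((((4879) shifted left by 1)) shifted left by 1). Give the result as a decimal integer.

3132

4879 = 1001100001111
→ shifted left by 1 (mod 2^13) → 0011000011110 = 1566
→ shifted left by 1 (mod 2^13) → 0110000111100 = 3132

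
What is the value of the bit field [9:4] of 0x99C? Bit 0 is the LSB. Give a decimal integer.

v = 100110011100
Shift right by 4: 10011001
Mask low 6 bits: 011001 = 25

25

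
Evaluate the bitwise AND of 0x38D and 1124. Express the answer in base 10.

4

0x38D = 01110001101
1124 = 10001100100
AND → 00000000100 = 4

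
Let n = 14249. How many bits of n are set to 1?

14249 = 11011110101001
Count the 1s: 1 + 1 + 1 + 1 + 1 + 1 + 1 + 1 + 1 = 9

9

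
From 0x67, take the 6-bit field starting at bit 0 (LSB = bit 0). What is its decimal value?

39

v = 00001100111
Shift right by 0: 00001100111
Mask low 6 bits: 100111 = 39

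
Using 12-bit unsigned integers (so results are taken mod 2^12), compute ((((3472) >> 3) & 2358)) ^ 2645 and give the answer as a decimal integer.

3472 = 110110010000
→ >> 3 → 000110110010 = 434
2358 = 100100110110
→ & → 000100110010 = 306
2645 = 101001010101
→ ^ → 101101100111 = 2919

2919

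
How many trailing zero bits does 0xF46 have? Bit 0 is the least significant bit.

1

0xF46 = 111101000110
Trailing zeros: 1, so the lowest set bit is bit 1 (value 2).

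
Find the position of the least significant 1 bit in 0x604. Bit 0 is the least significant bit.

2

0x604 = 11000000100
Trailing zeros: 2, so the lowest set bit is bit 2 (value 4).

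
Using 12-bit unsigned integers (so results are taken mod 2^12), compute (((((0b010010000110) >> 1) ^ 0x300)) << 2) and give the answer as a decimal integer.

1292

0b010010000110 = 010010000110
→ >> 1 → 001001000011 = 579
0x300 = 001100000000
→ ^ → 000101000011 = 323
→ << 2 (mod 2^12) → 010100001100 = 1292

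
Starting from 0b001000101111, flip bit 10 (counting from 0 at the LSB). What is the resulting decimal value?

x = 001000101111
bit 10 is currently 0; toggle it via x ^ (1 << 10) = x ^ 1024
→ 011000101111 = 1583

1583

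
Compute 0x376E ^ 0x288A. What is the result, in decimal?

0x376E = 11011101101110
0x288A = 10100010001010
XOR → 01111111100100 = 8164

8164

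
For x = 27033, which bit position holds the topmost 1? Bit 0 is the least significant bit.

27033 = 110100110011001
The topmost 1 is at position 14 (since 2^14 = 16384 ≤ 27033 < 32768).

14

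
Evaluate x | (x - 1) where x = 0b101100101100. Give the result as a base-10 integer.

x = 101100101100 = 2860
x - 1 = 101100101011
OR    = 101100101111 = 2863
(x | (x - 1) sets all bits below the lowest set bit.)

2863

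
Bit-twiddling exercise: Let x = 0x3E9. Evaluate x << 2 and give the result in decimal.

4004

0x3E9 = 001111101001
shift left by 2 → 111110100100 = 4004
(equivalently, 1001 × 2^2 = 1001 × 4)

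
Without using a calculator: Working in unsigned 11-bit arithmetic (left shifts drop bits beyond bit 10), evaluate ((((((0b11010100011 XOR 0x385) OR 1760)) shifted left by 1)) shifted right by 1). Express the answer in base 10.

0b11010100011 = 11010100011
0x385 = 01110000101
→ XOR → 10100100110 = 1318
1760 = 11011100000
→ OR → 11111100110 = 2022
→ shifted left by 1 (mod 2^11) → 11111001100 = 1996
→ shifted right by 1 → 01111100110 = 998

998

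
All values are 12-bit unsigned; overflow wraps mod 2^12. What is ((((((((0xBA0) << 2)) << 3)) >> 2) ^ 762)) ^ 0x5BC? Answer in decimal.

1606

0xBA0 = 101110100000
→ << 2 (mod 2^12) → 111010000000 = 3712
→ << 3 (mod 2^12) → 010000000000 = 1024
→ >> 2 → 000100000000 = 256
762 = 001011111010
→ ^ → 001111111010 = 1018
0x5BC = 010110111100
→ ^ → 011001000110 = 1606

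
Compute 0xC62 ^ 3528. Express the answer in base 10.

0xC62 = 110001100010
3528 = 110111001000
XOR → 000110101010 = 426

426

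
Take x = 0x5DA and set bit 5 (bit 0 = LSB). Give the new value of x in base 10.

1530

x = 010111011010
bit 5 is currently 0; set it via x | (1 << 5) = x | 32
→ 010111111010 = 1530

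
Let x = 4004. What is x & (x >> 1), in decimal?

1920

x = 111110100100 = 4004
x>>1 = 011111010010
AND  = 011110000000 = 1920
(x & (x >> 1) has a 1 wherever x has two consecutive 1 bits.)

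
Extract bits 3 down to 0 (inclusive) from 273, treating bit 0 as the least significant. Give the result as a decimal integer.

v = 00100010001
Shift right by 0: 00100010001
Mask low 4 bits: 0001 = 1

1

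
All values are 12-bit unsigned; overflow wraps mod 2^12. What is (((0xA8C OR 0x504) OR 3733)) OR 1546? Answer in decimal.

0xA8C = 101010001100
0x504 = 010100000100
→ OR → 111110001100 = 3980
3733 = 111010010101
→ OR → 111110011101 = 3997
1546 = 011000001010
→ OR → 111110011111 = 3999

3999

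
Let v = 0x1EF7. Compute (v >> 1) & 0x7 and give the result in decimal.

v = 1111011110111
Shift right by 1: 111101111011
Mask low 3 bits: 011 = 3

3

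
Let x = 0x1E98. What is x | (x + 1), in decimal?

7833

x = 1111010011000 = 7832
x + 1 = 1111010011001
OR    = 1111010011001 = 7833
(x | (x + 1) sets the lowest cleared bit.)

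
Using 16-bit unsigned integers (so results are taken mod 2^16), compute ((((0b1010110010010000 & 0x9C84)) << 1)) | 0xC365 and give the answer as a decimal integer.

0b1010110010010000 = 1010110010010000
0x9C84 = 1001110010000100
→ & → 1000110010000000 = 35968
→ << 1 (mod 2^16) → 0001100100000000 = 6400
0xC365 = 1100001101100101
→ | → 1101101101100101 = 56165

56165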